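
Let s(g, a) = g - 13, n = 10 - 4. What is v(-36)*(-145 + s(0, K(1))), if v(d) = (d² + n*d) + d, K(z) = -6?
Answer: -164952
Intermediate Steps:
n = 6
s(g, a) = -13 + g
v(d) = d² + 7*d (v(d) = (d² + 6*d) + d = d² + 7*d)
v(-36)*(-145 + s(0, K(1))) = (-36*(7 - 36))*(-145 + (-13 + 0)) = (-36*(-29))*(-145 - 13) = 1044*(-158) = -164952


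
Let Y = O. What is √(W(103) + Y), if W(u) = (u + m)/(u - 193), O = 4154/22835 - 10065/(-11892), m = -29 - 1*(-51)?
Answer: I*√6647938960969685/135776910 ≈ 0.60051*I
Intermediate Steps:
m = 22 (m = -29 + 51 = 22)
O = 93077881/90517940 (O = 4154*(1/22835) - 10065*(-1/11892) = 4154/22835 + 3355/3964 = 93077881/90517940 ≈ 1.0283)
Y = 93077881/90517940 ≈ 1.0283
W(u) = (22 + u)/(-193 + u) (W(u) = (u + 22)/(u - 193) = (22 + u)/(-193 + u))
√(W(103) + Y) = √((22 + 103)/(-193 + 103) + 93077881/90517940) = √(125/(-90) + 93077881/90517940) = √(-1/90*125 + 93077881/90517940) = √(-25/18 + 93077881/90517940) = √(-293773321/814661460) = I*√6647938960969685/135776910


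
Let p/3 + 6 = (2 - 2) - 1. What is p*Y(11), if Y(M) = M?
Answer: -231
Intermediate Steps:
p = -21 (p = -18 + 3*((2 - 2) - 1) = -18 + 3*(0 - 1) = -18 + 3*(-1) = -18 - 3 = -21)
p*Y(11) = -21*11 = -231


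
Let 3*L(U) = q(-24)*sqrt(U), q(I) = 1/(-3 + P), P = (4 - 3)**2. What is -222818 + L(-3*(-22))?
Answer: -222818 - sqrt(66)/6 ≈ -2.2282e+5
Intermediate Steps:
P = 1 (P = 1**2 = 1)
q(I) = -1/2 (q(I) = 1/(-3 + 1) = 1/(-2) = -1/2)
L(U) = -sqrt(U)/6 (L(U) = (-sqrt(U)/2)/3 = -sqrt(U)/6)
-222818 + L(-3*(-22)) = -222818 - sqrt(66)/6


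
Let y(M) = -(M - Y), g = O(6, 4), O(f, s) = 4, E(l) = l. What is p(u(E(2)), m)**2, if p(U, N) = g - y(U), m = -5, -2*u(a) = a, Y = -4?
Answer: 49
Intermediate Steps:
u(a) = -a/2
g = 4
y(M) = -4 - M (y(M) = -(M - 1*(-4)) = -(M + 4) = -(4 + M) = -4 - M)
p(U, N) = 8 + U (p(U, N) = 4 - (-4 - U) = 4 + (4 + U) = 8 + U)
p(u(E(2)), m)**2 = (8 - 1/2*2)**2 = (8 - 1)**2 = 7**2 = 49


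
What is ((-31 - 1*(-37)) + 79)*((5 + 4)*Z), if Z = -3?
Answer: -2295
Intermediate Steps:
((-31 - 1*(-37)) + 79)*((5 + 4)*Z) = ((-31 - 1*(-37)) + 79)*((5 + 4)*(-3)) = ((-31 + 37) + 79)*(9*(-3)) = (6 + 79)*(-27) = 85*(-27) = -2295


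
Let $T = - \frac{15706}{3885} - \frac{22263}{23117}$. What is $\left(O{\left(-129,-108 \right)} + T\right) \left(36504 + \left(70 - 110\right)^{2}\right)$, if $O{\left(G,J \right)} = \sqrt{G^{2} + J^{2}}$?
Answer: $- \frac{17130314571128}{89809545} + 114312 \sqrt{3145} \approx 6.2199 \cdot 10^{6}$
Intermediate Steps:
$T = - \frac{449567357}{89809545}$ ($T = \left(-15706\right) \frac{1}{3885} - \frac{22263}{23117} = - \frac{15706}{3885} - \frac{22263}{23117} = - \frac{449567357}{89809545} \approx -5.0058$)
$\left(O{\left(-129,-108 \right)} + T\right) \left(36504 + \left(70 - 110\right)^{2}\right) = \left(\sqrt{\left(-129\right)^{2} + \left(-108\right)^{2}} - \frac{449567357}{89809545}\right) \left(36504 + \left(70 - 110\right)^{2}\right) = \left(\sqrt{16641 + 11664} - \frac{449567357}{89809545}\right) \left(36504 + \left(-40\right)^{2}\right) = \left(\sqrt{28305} - \frac{449567357}{89809545}\right) \left(36504 + 1600\right) = \left(3 \sqrt{3145} - \frac{449567357}{89809545}\right) 38104 = \left(- \frac{449567357}{89809545} + 3 \sqrt{3145}\right) 38104 = - \frac{17130314571128}{89809545} + 114312 \sqrt{3145}$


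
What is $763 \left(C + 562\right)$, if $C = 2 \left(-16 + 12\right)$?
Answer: $422702$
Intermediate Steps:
$C = -8$ ($C = 2 \left(-4\right) = -8$)
$763 \left(C + 562\right) = 763 \left(-8 + 562\right) = 763 \cdot 554 = 422702$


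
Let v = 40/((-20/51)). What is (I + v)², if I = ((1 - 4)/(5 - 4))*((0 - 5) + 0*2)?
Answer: 7569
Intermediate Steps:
v = -102 (v = 40/((-20*1/51)) = 40/(-20/51) = 40*(-51/20) = -102)
I = 15 (I = (-3/1)*(-5 + 0) = -3*1*(-5) = -3*(-5) = 15)
(I + v)² = (15 - 102)² = (-87)² = 7569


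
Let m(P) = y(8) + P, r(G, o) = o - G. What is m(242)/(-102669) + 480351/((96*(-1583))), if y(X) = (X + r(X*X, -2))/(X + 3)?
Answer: -8617213487/2724229024 ≈ -3.1632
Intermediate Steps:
y(X) = (-2 + X - X**2)/(3 + X) (y(X) = (X + (-2 - X*X))/(X + 3) = (X + (-2 - X**2))/(3 + X) = (-2 + X - X**2)/(3 + X))
m(P) = -58/11 + P (m(P) = (-2 + 8 - 1*8**2)/(3 + 8) + P = (-2 + 8 - 1*64)/11 + P = (-2 + 8 - 64)/11 + P = (1/11)*(-58) + P = -58/11 + P)
m(242)/(-102669) + 480351/((96*(-1583))) = (-58/11 + 242)/(-102669) + 480351/((96*(-1583))) = (2604/11)*(-1/102669) + 480351/(-151968) = -124/53779 + 480351*(-1/151968) = -124/53779 - 160117/50656 = -8617213487/2724229024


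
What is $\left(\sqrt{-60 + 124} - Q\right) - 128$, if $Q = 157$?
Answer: $-277$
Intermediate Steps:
$\left(\sqrt{-60 + 124} - Q\right) - 128 = \left(\sqrt{-60 + 124} - 157\right) - 128 = \left(\sqrt{64} - 157\right) - 128 = \left(8 - 157\right) - 128 = -149 - 128 = -277$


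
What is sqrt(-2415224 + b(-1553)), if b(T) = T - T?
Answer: 2*I*sqrt(603806) ≈ 1554.1*I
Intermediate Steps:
b(T) = 0
sqrt(-2415224 + b(-1553)) = sqrt(-2415224 + 0) = sqrt(-2415224) = 2*I*sqrt(603806)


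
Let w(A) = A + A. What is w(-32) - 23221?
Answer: -23285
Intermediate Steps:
w(A) = 2*A
w(-32) - 23221 = 2*(-32) - 23221 = -64 - 23221 = -23285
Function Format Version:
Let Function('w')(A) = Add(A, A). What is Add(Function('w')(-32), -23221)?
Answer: -23285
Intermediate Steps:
Function('w')(A) = Mul(2, A)
Add(Function('w')(-32), -23221) = Add(Mul(2, -32), -23221) = Add(-64, -23221) = -23285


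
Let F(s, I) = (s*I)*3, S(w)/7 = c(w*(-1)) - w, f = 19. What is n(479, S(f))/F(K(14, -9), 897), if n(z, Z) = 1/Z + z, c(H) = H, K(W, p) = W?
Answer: 1089/85652 ≈ 0.012714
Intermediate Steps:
S(w) = -14*w (S(w) = 7*(w*(-1) - w) = 7*(-w - w) = 7*(-2*w) = -14*w)
n(z, Z) = z + 1/Z
F(s, I) = 3*I*s (F(s, I) = (I*s)*3 = 3*I*s)
n(479, S(f))/F(K(14, -9), 897) = (479 + 1/(-14*19))/((3*897*14)) = (479 + 1/(-266))/37674 = (479 - 1/266)*(1/37674) = (127413/266)*(1/37674) = 1089/85652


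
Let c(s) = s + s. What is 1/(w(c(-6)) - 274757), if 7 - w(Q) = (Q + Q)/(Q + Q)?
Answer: -1/274751 ≈ -3.6397e-6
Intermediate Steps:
c(s) = 2*s
w(Q) = 6 (w(Q) = 7 - (Q + Q)/(Q + Q) = 7 - 2*Q/(2*Q) = 7 - 2*Q*1/(2*Q) = 7 - 1*1 = 7 - 1 = 6)
1/(w(c(-6)) - 274757) = 1/(6 - 274757) = 1/(-274751) = -1/274751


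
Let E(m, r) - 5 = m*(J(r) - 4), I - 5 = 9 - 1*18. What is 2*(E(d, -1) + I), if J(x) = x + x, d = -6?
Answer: 74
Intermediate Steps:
J(x) = 2*x
I = -4 (I = 5 + (9 - 1*18) = 5 + (9 - 18) = 5 - 9 = -4)
E(m, r) = 5 + m*(-4 + 2*r) (E(m, r) = 5 + m*(2*r - 4) = 5 + m*(-4 + 2*r))
2*(E(d, -1) + I) = 2*((5 - 4*(-6) + 2*(-6)*(-1)) - 4) = 2*((5 + 24 + 12) - 4) = 2*(41 - 4) = 2*37 = 74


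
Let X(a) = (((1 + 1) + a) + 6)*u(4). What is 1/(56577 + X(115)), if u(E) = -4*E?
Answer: 1/54609 ≈ 1.8312e-5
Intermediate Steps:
X(a) = -128 - 16*a (X(a) = (((1 + 1) + a) + 6)*(-4*4) = ((2 + a) + 6)*(-16) = (8 + a)*(-16) = -128 - 16*a)
1/(56577 + X(115)) = 1/(56577 + (-128 - 16*115)) = 1/(56577 + (-128 - 1840)) = 1/(56577 - 1968) = 1/54609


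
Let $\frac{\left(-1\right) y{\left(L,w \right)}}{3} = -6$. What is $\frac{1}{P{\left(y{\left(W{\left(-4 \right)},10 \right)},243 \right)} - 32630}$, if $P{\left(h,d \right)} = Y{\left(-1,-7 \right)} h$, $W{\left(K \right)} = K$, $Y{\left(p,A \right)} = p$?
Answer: $- \frac{1}{32648} \approx -3.063 \cdot 10^{-5}$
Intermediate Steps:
$y{\left(L,w \right)} = 18$ ($y{\left(L,w \right)} = \left(-3\right) \left(-6\right) = 18$)
$P{\left(h,d \right)} = - h$
$\frac{1}{P{\left(y{\left(W{\left(-4 \right)},10 \right)},243 \right)} - 32630} = \frac{1}{\left(-1\right) 18 - 32630} = \frac{1}{-18 - 32630} = \frac{1}{-32648} = - \frac{1}{32648}$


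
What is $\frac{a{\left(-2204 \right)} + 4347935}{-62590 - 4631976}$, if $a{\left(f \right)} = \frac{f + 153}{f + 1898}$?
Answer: $- \frac{1330470161}{1436537196} \approx -0.92616$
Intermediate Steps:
$a{\left(f \right)} = \frac{153 + f}{1898 + f}$
$\frac{a{\left(-2204 \right)} + 4347935}{-62590 - 4631976} = \frac{\frac{153 - 2204}{1898 - 2204} + 4347935}{-62590 - 4631976} = \frac{\frac{1}{-306} \left(-2051\right) + 4347935}{-4694566} = \left(\left(- \frac{1}{306}\right) \left(-2051\right) + 4347935\right) \left(- \frac{1}{4694566}\right) = \left(\frac{2051}{306} + 4347935\right) \left(- \frac{1}{4694566}\right) = \frac{1330470161}{306} \left(- \frac{1}{4694566}\right) = - \frac{1330470161}{1436537196}$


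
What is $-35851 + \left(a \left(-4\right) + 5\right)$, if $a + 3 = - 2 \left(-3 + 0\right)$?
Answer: $-35858$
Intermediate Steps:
$a = 3$ ($a = -3 - 2 \left(-3 + 0\right) = -3 - -6 = -3 + 6 = 3$)
$-35851 + \left(a \left(-4\right) + 5\right) = -35851 + \left(3 \left(-4\right) + 5\right) = -35851 + \left(-12 + 5\right) = -35851 - 7 = -35858$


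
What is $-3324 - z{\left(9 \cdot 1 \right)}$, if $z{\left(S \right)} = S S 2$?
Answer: $-3486$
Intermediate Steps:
$z{\left(S \right)} = 2 S^{2}$ ($z{\left(S \right)} = S^{2} \cdot 2 = 2 S^{2}$)
$-3324 - z{\left(9 \cdot 1 \right)} = -3324 - 2 \left(9 \cdot 1\right)^{2} = -3324 - 2 \cdot 9^{2} = -3324 - 2 \cdot 81 = -3324 - 162 = -3486$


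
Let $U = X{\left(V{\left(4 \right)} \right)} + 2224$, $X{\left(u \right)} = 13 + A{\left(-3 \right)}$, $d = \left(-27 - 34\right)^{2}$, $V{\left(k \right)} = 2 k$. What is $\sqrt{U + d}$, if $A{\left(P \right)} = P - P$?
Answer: $3 \sqrt{662} \approx 77.188$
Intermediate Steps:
$d = 3721$ ($d = \left(-61\right)^{2} = 3721$)
$A{\left(P \right)} = 0$
$X{\left(u \right)} = 13$ ($X{\left(u \right)} = 13 + 0 = 13$)
$U = 2237$ ($U = 13 + 2224 = 2237$)
$\sqrt{U + d} = \sqrt{2237 + 3721} = \sqrt{5958} = 3 \sqrt{662}$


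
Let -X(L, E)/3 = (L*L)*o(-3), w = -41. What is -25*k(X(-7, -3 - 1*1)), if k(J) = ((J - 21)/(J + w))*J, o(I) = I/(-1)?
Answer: 2546775/241 ≈ 10568.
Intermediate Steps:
o(I) = -I (o(I) = I*(-1) = -I)
X(L, E) = -9*L² (X(L, E) = -3*L*L*(-1*(-3)) = -3*L²*3 = -9*L²)
k(J) = J*(-21 + J)/(-41 + J) (k(J) = ((J - 21)/(J - 41))*J = ((-21 + J)/(-41 + J))*J = J*(-21 + J)/(-41 + J))
-25*k(X(-7, -3 - 1*1)) = -25*(-9*(-7)²)*(-21 - 9*(-7)²)/(-41 - 9*(-7)²) = -25*(-9*49)*(-21 - 9*49)/(-41 - 9*49) = -(-11025)*(-21 - 441)/(-41 - 441) = -(-11025)*(-462)/(-482) = -(-11025)*(-1)*(-462)/482 = -25*(-101871/241) = 2546775/241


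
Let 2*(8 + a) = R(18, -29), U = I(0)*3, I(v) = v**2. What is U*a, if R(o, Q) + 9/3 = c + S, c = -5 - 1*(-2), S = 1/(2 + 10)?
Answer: 0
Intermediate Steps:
S = 1/12 ≈ 0.083333
c = -3 (c = -5 + 2 = -3)
U = 0 (U = 0**2*3 = 0*3 = 0)
R(o, Q) = -71/12 (R(o, Q) = -3 + (-3 + 1/12) = -3 - 35/12 = -71/12)
a = -263/24 (a = -8 + (1/2)*(-71/12) = -8 - 71/24 = -263/24 ≈ -10.958)
U*a = 0*(-263/24) = 0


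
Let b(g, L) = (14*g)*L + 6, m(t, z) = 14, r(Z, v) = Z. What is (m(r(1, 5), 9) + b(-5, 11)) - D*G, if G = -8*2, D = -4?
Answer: -814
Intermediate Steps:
b(g, L) = 6 + 14*L*g (b(g, L) = 14*L*g + 6 = 6 + 14*L*g)
G = -16
(m(r(1, 5), 9) + b(-5, 11)) - D*G = (14 + (6 + 14*11*(-5))) - (-4)*(-16) = (14 + (6 - 770)) - 1*64 = (14 - 764) - 64 = -750 - 64 = -814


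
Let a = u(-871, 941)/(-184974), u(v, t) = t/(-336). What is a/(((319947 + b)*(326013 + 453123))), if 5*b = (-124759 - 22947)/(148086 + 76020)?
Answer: 175736455/2893432387184800036724736 ≈ 6.0736e-17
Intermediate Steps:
u(v, t) = -t/336 (u(v, t) = t*(-1/336) = -t/336)
a = 941/62151264 (a = -1/336*941/(-184974) = -941/336*(-1/184974) = 941/62151264 ≈ 1.5140e-5)
b = -73853/560265 (b = ((-124759 - 22947)/(148086 + 76020))/5 = (-147706/224106)/5 = (-147706*1/224106)/5 = (⅕)*(-73853/112053) = -73853/560265 ≈ -0.13182)
a/(((319947 + b)*(326013 + 453123))) = 941/(62151264*(((319947 - 73853/560265)*(326013 + 453123)))) = 941/(62151264*(((179255032102/560265)*779136))) = 941/(62151264*(46554682897274624/186755)) = (941/62151264)*(186755/46554682897274624) = 175736455/2893432387184800036724736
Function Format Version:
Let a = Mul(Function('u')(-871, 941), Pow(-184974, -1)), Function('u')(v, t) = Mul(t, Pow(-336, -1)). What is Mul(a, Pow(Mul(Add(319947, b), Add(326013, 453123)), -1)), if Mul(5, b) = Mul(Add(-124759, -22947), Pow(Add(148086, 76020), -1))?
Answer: Rational(175736455, 2893432387184800036724736) ≈ 6.0736e-17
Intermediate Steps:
Function('u')(v, t) = Mul(Rational(-1, 336), t) (Function('u')(v, t) = Mul(t, Rational(-1, 336)) = Mul(Rational(-1, 336), t))
a = Rational(941, 62151264) (a = Mul(Mul(Rational(-1, 336), 941), Pow(-184974, -1)) = Mul(Rational(-941, 336), Rational(-1, 184974)) = Rational(941, 62151264) ≈ 1.5140e-5)
b = Rational(-73853, 560265) (b = Mul(Rational(1, 5), Mul(Add(-124759, -22947), Pow(Add(148086, 76020), -1))) = Mul(Rational(1, 5), Mul(-147706, Pow(224106, -1))) = Mul(Rational(1, 5), Mul(-147706, Rational(1, 224106))) = Mul(Rational(1, 5), Rational(-73853, 112053)) = Rational(-73853, 560265) ≈ -0.13182)
Mul(a, Pow(Mul(Add(319947, b), Add(326013, 453123)), -1)) = Mul(Rational(941, 62151264), Pow(Mul(Add(319947, Rational(-73853, 560265)), Add(326013, 453123)), -1)) = Mul(Rational(941, 62151264), Pow(Mul(Rational(179255032102, 560265), 779136), -1)) = Mul(Rational(941, 62151264), Pow(Rational(46554682897274624, 186755), -1)) = Mul(Rational(941, 62151264), Rational(186755, 46554682897274624)) = Rational(175736455, 2893432387184800036724736)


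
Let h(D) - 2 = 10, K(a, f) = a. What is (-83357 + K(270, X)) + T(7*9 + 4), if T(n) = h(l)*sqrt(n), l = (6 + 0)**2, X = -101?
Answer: -83087 + 12*sqrt(67) ≈ -82989.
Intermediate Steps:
l = 36 (l = 6**2 = 36)
h(D) = 12 (h(D) = 2 + 10 = 12)
T(n) = 12*sqrt(n)
(-83357 + K(270, X)) + T(7*9 + 4) = (-83357 + 270) + 12*sqrt(7*9 + 4) = -83087 + 12*sqrt(63 + 4) = -83087 + 12*sqrt(67)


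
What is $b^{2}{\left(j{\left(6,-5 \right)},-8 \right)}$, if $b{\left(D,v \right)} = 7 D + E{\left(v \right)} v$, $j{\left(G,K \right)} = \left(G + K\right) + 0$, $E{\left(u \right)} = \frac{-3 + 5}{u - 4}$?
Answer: $\frac{625}{9} \approx 69.444$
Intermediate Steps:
$E{\left(u \right)} = \frac{2}{-4 + u}$
$j{\left(G,K \right)} = G + K$
$b{\left(D,v \right)} = 7 D + \frac{2 v}{-4 + v}$ ($b{\left(D,v \right)} = 7 D + \frac{2}{-4 + v} v = 7 D + \frac{2 v}{-4 + v}$)
$b^{2}{\left(j{\left(6,-5 \right)},-8 \right)} = \left(\frac{2 \left(-8\right) + 7 \left(6 - 5\right) \left(-4 - 8\right)}{-4 - 8}\right)^{2} = \left(\frac{-16 + 7 \cdot 1 \left(-12\right)}{-12}\right)^{2} = \left(- \frac{-16 - 84}{12}\right)^{2} = \left(\left(- \frac{1}{12}\right) \left(-100\right)\right)^{2} = \left(\frac{25}{3}\right)^{2} = \frac{625}{9}$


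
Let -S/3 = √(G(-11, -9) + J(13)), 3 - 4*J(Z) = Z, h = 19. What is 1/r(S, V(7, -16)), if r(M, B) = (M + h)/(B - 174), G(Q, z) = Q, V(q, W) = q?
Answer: -6346/965 - 1503*I*√6/965 ≈ -6.5762 - 3.8151*I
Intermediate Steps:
J(Z) = ¾ - Z/4
S = -9*I*√6/2 (S = -3*√(-11 + (¾ - ¼*13)) = -3*√(-11 + (¾ - 13/4)) = -3*√(-11 - 5/2) = -9*I*√6/2 ≈ -11.023*I)
r(M, B) = (19 + M)/(-174 + B) (r(M, B) = (M + 19)/(B - 174) = (19 + M)/(-174 + B))
1/r(S, V(7, -16)) = 1/((19 - 9*I*√6/2)/(-174 + 7)) = 1/((19 - 9*I*√6/2)/(-167)) = 1/(-(19 - 9*I*√6/2)/167) = 1/(-19/167 + 9*I*√6/334)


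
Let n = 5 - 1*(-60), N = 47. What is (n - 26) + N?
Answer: 86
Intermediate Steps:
n = 65 (n = 5 + 60 = 65)
(n - 26) + N = (65 - 26) + 47 = 39 + 47 = 86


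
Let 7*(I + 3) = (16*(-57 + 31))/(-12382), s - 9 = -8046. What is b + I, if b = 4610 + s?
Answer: -148645702/43337 ≈ -3430.0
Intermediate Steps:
s = -8037 (s = 9 - 8046 = -8037)
b = -3427 (b = 4610 - 8037 = -3427)
I = -129803/43337 (I = -3 + ((16*(-57 + 31))/(-12382))/7 = -3 + ((16*(-26))*(-1/12382))/7 = -3 + (-416*(-1/12382))/7 = -3 + (⅐)*(208/6191) = -3 + 208/43337 = -129803/43337 ≈ -2.9952)
b + I = -3427 - 129803/43337 = -148645702/43337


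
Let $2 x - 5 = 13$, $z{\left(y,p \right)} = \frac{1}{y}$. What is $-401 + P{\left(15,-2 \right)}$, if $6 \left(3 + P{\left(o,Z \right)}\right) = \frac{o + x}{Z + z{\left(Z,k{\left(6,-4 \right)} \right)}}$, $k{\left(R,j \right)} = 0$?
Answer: $- \frac{2028}{5} \approx -405.6$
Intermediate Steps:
$x = 9$ ($x = \frac{5}{2} + \frac{1}{2} \cdot 13 = \frac{5}{2} + \frac{13}{2} = 9$)
$P{\left(o,Z \right)} = -3 + \frac{9 + o}{6 \left(Z + \frac{1}{Z}\right)}$ ($P{\left(o,Z \right)} = -3 + \frac{\left(o + 9\right) \frac{1}{Z + \frac{1}{Z}}}{6} = -3 + \frac{\left(9 + o\right) \frac{1}{Z + \frac{1}{Z}}}{6} = -3 + \frac{\frac{1}{Z + \frac{1}{Z}} \left(9 + o\right)}{6} = -3 + \frac{9 + o}{6 \left(Z + \frac{1}{Z}\right)}$)
$-401 + P{\left(15,-2 \right)} = -401 + \frac{-18 - - 2 \left(-9 - 15 + 18 \left(-2\right)\right)}{6 \left(1 + \left(-2\right)^{2}\right)} = -401 + \frac{-18 - - 2 \left(-9 - 15 - 36\right)}{6 \left(1 + 4\right)} = -401 + \frac{-18 - \left(-2\right) \left(-60\right)}{6 \cdot 5} = -401 + \frac{1}{6} \cdot \frac{1}{5} \left(-18 - 120\right) = -401 + \frac{1}{6} \cdot \frac{1}{5} \left(-138\right) = -401 - \frac{23}{5} = - \frac{2028}{5}$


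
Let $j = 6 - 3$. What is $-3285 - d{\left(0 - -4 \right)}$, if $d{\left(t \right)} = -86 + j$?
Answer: $-3202$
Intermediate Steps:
$j = 3$ ($j = 6 - 3 = 3$)
$d{\left(t \right)} = -83$ ($d{\left(t \right)} = -86 + 3 = -83$)
$-3285 - d{\left(0 - -4 \right)} = -3285 - -83 = -3285 + 83 = -3202$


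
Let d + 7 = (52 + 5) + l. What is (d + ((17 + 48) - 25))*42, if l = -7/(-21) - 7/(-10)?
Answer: 19117/5 ≈ 3823.4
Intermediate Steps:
l = 31/30 (l = -7*(-1/21) - 7*(-⅒) = ⅓ + 7/10 = 31/30 ≈ 1.0333)
d = 1531/30 (d = -7 + ((52 + 5) + 31/30) = -7 + (57 + 31/30) = -7 + 1741/30 = 1531/30 ≈ 51.033)
(d + ((17 + 48) - 25))*42 = (1531/30 + ((17 + 48) - 25))*42 = (1531/30 + (65 - 25))*42 = (1531/30 + 40)*42 = (2731/30)*42 = 19117/5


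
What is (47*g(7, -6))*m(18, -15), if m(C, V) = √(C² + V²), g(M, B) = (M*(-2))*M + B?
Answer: -14664*√61 ≈ -1.1453e+5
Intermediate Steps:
g(M, B) = B - 2*M² (g(M, B) = (-2*M)*M + B = -2*M² + B = B - 2*M²)
(47*g(7, -6))*m(18, -15) = (47*(-6 - 2*7²))*√(18² + (-15)²) = (47*(-6 - 2*49))*√(324 + 225) = (47*(-6 - 98))*√549 = (47*(-104))*(3*√61) = -14664*√61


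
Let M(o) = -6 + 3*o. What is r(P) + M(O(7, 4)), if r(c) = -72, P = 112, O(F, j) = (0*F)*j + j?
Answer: -66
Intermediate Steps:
O(F, j) = j (O(F, j) = 0*j + j = 0 + j = j)
r(P) + M(O(7, 4)) = -72 + (-6 + 3*4) = -72 + (-6 + 12) = -72 + 6 = -66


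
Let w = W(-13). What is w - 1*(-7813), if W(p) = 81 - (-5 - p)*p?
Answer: 7998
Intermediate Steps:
W(p) = 81 - p*(-5 - p)
w = 185 (w = 81 + (-13)² + 5*(-13) = 81 + 169 - 65 = 185)
w - 1*(-7813) = 185 - 1*(-7813) = 185 + 7813 = 7998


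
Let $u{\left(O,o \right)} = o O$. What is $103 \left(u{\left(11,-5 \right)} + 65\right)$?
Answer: $1030$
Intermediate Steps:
$u{\left(O,o \right)} = O o$
$103 \left(u{\left(11,-5 \right)} + 65\right) = 103 \left(11 \left(-5\right) + 65\right) = 103 \left(-55 + 65\right) = 103 \cdot 10 = 1030$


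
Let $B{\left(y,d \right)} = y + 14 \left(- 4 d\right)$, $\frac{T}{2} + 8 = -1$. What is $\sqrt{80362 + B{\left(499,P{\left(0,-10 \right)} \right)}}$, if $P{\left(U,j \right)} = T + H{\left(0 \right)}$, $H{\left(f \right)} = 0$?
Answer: $\sqrt{81869} \approx 286.13$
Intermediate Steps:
$T = -18$ ($T = -16 + 2 \left(-1\right) = -16 - 2 = -18$)
$P{\left(U,j \right)} = -18$ ($P{\left(U,j \right)} = -18 + 0 = -18$)
$B{\left(y,d \right)} = y - 56 d$
$\sqrt{80362 + B{\left(499,P{\left(0,-10 \right)} \right)}} = \sqrt{80362 + \left(499 - -1008\right)} = \sqrt{80362 + \left(499 + 1008\right)} = \sqrt{80362 + 1507} = \sqrt{81869}$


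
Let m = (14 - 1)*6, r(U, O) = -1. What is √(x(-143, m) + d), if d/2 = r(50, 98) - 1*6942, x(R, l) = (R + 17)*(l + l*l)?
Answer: I*√790298 ≈ 888.99*I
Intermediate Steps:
m = 78 (m = 13*6 = 78)
x(R, l) = (17 + R)*(l + l²)
d = -13886 (d = 2*(-1 - 1*6942) = 2*(-1 - 6942) = 2*(-6943) = -13886)
√(x(-143, m) + d) = √(78*(17 - 143 + 17*78 - 143*78) - 13886) = √(78*(17 - 143 + 1326 - 11154) - 13886) = √(78*(-9954) - 13886) = √(-776412 - 13886) = √(-790298) = I*√790298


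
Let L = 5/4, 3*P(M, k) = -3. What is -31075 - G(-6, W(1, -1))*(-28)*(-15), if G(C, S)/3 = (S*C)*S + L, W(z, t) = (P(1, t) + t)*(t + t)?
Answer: 88310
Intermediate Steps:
P(M, k) = -1 (P(M, k) = (1/3)*(-3) = -1)
L = 5/4 (L = 5*(1/4) = 5/4 ≈ 1.2500)
W(z, t) = 2*t*(-1 + t) (W(z, t) = (-1 + t)*(t + t) = (-1 + t)*(2*t) = 2*t*(-1 + t))
G(C, S) = 15/4 + 3*C*S**2 (G(C, S) = 3*((S*C)*S + 5/4) = 3*((C*S)*S + 5/4) = 3*(C*S**2 + 5/4) = 3*(5/4 + C*S**2) = 15/4 + 3*C*S**2)
-31075 - G(-6, W(1, -1))*(-28)*(-15) = -31075 - (15/4 + 3*(-6)*(2*(-1)*(-1 - 1))**2)*(-28)*(-15) = -31075 - (15/4 + 3*(-6)*(2*(-1)*(-2))**2)*(-28)*(-15) = -31075 - (15/4 + 3*(-6)*4**2)*(-28)*(-15) = -31075 - (15/4 + 3*(-6)*16)*(-28)*(-15) = -31075 - (15/4 - 288)*(-28)*(-15) = -31075 - (-1137/4*(-28))*(-15) = -31075 - 7959*(-15) = -31075 - 1*(-119385) = -31075 + 119385 = 88310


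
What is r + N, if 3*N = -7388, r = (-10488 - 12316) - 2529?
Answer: -83387/3 ≈ -27796.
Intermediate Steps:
r = -25333 (r = -22804 - 2529 = -25333)
N = -7388/3 (N = (⅓)*(-7388) = -7388/3 ≈ -2462.7)
r + N = -25333 - 7388/3 = -83387/3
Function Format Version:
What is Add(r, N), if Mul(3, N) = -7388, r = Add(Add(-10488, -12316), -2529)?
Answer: Rational(-83387, 3) ≈ -27796.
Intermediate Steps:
r = -25333 (r = Add(-22804, -2529) = -25333)
N = Rational(-7388, 3) (N = Mul(Rational(1, 3), -7388) = Rational(-7388, 3) ≈ -2462.7)
Add(r, N) = Add(-25333, Rational(-7388, 3)) = Rational(-83387, 3)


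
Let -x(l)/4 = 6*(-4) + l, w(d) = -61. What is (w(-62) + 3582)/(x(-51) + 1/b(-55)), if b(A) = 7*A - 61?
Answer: 1570366/133799 ≈ 11.737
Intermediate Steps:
b(A) = -61 + 7*A
x(l) = 96 - 4*l (x(l) = -4*(6*(-4) + l) = -4*(-24 + l) = 96 - 4*l)
(w(-62) + 3582)/(x(-51) + 1/b(-55)) = (-61 + 3582)/((96 - 4*(-51)) + 1/(-61 + 7*(-55))) = 3521/((96 + 204) + 1/(-61 - 385)) = 3521/(300 + 1/(-446)) = 3521/(300 - 1/446) = 3521/(133799/446) = 3521*(446/133799) = 1570366/133799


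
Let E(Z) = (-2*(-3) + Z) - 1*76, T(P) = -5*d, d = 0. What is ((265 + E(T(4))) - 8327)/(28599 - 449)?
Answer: -4066/14075 ≈ -0.28888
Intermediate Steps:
T(P) = 0 (T(P) = -5*0 = 0)
E(Z) = -70 + Z (E(Z) = (6 + Z) - 76 = -70 + Z)
((265 + E(T(4))) - 8327)/(28599 - 449) = ((265 + (-70 + 0)) - 8327)/(28599 - 449) = ((265 - 70) - 8327)/28150 = (195 - 8327)*(1/28150) = -8132*1/28150 = -4066/14075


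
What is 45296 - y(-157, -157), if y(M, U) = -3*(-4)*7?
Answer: 45212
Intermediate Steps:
y(M, U) = 84 (y(M, U) = 12*7 = 84)
45296 - y(-157, -157) = 45296 - 1*84 = 45296 - 84 = 45212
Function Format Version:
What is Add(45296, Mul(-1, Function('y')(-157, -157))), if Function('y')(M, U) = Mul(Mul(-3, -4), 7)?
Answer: 45212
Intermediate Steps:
Function('y')(M, U) = 84 (Function('y')(M, U) = Mul(12, 7) = 84)
Add(45296, Mul(-1, Function('y')(-157, -157))) = Add(45296, Mul(-1, 84)) = Add(45296, -84) = 45212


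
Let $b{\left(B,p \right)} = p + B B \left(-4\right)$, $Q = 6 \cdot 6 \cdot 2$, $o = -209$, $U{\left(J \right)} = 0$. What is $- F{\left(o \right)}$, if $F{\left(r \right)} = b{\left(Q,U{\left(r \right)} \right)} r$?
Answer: $-4333824$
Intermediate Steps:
$Q = 72$ ($Q = 36 \cdot 2 = 72$)
$b{\left(B,p \right)} = p - 4 B^{2}$ ($b{\left(B,p \right)} = p + B^{2} \left(-4\right) = p - 4 B^{2}$)
$F{\left(r \right)} = - 20736 r$ ($F{\left(r \right)} = \left(0 - 4 \cdot 72^{2}\right) r = \left(0 - 20736\right) r = - 20736 r$)
$- F{\left(o \right)} = - \left(-20736\right) \left(-209\right) = \left(-1\right) 4333824 = -4333824$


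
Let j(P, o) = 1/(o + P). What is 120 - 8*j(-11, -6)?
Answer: 2048/17 ≈ 120.47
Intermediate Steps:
j(P, o) = 1/(P + o)
120 - 8*j(-11, -6) = 120 - 8/(-11 - 6) = 120 - 8/(-17) = 120 - 8*(-1/17) = 120 + 8/17 = 2048/17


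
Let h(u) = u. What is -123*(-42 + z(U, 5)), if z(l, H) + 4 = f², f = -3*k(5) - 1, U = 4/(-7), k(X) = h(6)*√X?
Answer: -193725 - 4428*√5 ≈ -2.0363e+5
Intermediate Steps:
k(X) = 6*√X
U = -4/7 (U = 4*(-⅐) = -4/7 ≈ -0.57143)
f = -1 - 18*√5 (f = -18*√5 - 1 = -1 - 18*√5 ≈ -41.249)
z(l, H) = -4 + (-1 - 18*√5)²
-123*(-42 + z(U, 5)) = -123*(-42 + (1617 + 36*√5)) = -123*(1575 + 36*√5) = -193725 - 4428*√5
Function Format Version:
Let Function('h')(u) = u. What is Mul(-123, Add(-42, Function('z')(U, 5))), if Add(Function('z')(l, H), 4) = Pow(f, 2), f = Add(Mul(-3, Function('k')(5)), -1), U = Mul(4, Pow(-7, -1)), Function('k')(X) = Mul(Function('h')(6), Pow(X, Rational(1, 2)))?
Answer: Add(-193725, Mul(-4428, Pow(5, Rational(1, 2)))) ≈ -2.0363e+5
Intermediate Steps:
Function('k')(X) = Mul(6, Pow(X, Rational(1, 2)))
U = Rational(-4, 7) (U = Mul(4, Rational(-1, 7)) = Rational(-4, 7) ≈ -0.57143)
f = Add(-1, Mul(-18, Pow(5, Rational(1, 2)))) (f = Add(Mul(-3, Mul(6, Pow(5, Rational(1, 2)))), -1) = Add(Mul(-18, Pow(5, Rational(1, 2))), -1) = Add(-1, Mul(-18, Pow(5, Rational(1, 2)))) ≈ -41.249)
Function('z')(l, H) = Add(-4, Pow(Add(-1, Mul(-18, Pow(5, Rational(1, 2)))), 2))
Mul(-123, Add(-42, Function('z')(U, 5))) = Mul(-123, Add(-42, Add(1617, Mul(36, Pow(5, Rational(1, 2)))))) = Mul(-123, Add(1575, Mul(36, Pow(5, Rational(1, 2))))) = Add(-193725, Mul(-4428, Pow(5, Rational(1, 2))))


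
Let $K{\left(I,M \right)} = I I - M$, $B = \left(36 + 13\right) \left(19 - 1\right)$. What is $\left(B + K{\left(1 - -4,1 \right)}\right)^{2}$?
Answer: $820836$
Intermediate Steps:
$B = 882$ ($B = 49 \cdot 18 = 882$)
$K{\left(I,M \right)} = I^{2} - M$
$\left(B + K{\left(1 - -4,1 \right)}\right)^{2} = \left(882 + \left(\left(1 - -4\right)^{2} - 1\right)\right)^{2} = \left(882 - \left(1 - \left(1 + 4\right)^{2}\right)\right)^{2} = \left(882 - \left(1 - 5^{2}\right)\right)^{2} = \left(882 + \left(25 - 1\right)\right)^{2} = \left(882 + 24\right)^{2} = 906^{2} = 820836$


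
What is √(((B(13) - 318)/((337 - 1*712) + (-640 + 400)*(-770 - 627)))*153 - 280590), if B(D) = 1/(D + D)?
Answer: 3*I*√262649968968068630/2902510 ≈ 529.71*I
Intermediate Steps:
B(D) = 1/(2*D)
√(((B(13) - 318)/((337 - 1*712) + (-640 + 400)*(-770 - 627)))*153 - 280590) = √((((½)/13 - 318)/((337 - 1*712) + (-640 + 400)*(-770 - 627)))*153 - 280590) = √((((½)*(1/13) - 318)/((337 - 712) - 240*(-1397)))*153 - 280590) = √(((1/26 - 318)/(-375 + 335280))*153 - 280590) = √(-8267/26/334905*153 - 280590) = √(-8267/26*1/334905*153 - 280590) = √(-8267/8707530*153 - 280590) = √(-421617/2902510 - 280590) = √(-814415702517/2902510) = 3*I*√262649968968068630/2902510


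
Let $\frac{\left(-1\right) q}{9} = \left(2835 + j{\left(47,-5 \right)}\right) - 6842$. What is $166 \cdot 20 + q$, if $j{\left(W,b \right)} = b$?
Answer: $39428$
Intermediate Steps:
$q = 36108$ ($q = - 9 \left(\left(2835 - 5\right) - 6842\right) = - 9 \left(2830 - 6842\right) = \left(-9\right) \left(-4012\right) = 36108$)
$166 \cdot 20 + q = 166 \cdot 20 + 36108 = 3320 + 36108 = 39428$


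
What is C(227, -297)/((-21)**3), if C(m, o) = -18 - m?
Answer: 5/189 ≈ 0.026455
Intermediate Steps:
C(227, -297)/((-21)**3) = (-18 - 1*227)/((-21)**3) = (-18 - 227)/(-9261) = -245*(-1/9261) = 5/189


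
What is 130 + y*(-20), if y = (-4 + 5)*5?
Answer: 30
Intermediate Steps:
y = 5 (y = 1*5 = 5)
130 + y*(-20) = 130 + 5*(-20) = 130 - 100 = 30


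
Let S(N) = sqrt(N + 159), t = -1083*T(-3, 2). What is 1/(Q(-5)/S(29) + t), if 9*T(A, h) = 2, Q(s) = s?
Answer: -407208/98001167 + 90*sqrt(47)/98001167 ≈ -0.0041488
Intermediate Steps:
T(A, h) = 2/9 (T(A, h) = (1/9)*2 = 2/9)
t = -722/3 (t = -1083*2/9 = -722/3 ≈ -240.67)
S(N) = sqrt(159 + N)
1/(Q(-5)/S(29) + t) = 1/(-5/sqrt(159 + 29) - 722/3) = 1/(-5*sqrt(47)/94 - 722/3) = 1/(-722/3 - 5*sqrt(47)/94)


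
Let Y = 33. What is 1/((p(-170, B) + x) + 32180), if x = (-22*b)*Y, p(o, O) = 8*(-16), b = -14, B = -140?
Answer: 1/42216 ≈ 2.3688e-5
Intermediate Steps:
p(o, O) = -128
x = 10164 (x = -22*(-14)*33 = 308*33 = 10164)
1/((p(-170, B) + x) + 32180) = 1/((-128 + 10164) + 32180) = 1/(10036 + 32180) = 1/42216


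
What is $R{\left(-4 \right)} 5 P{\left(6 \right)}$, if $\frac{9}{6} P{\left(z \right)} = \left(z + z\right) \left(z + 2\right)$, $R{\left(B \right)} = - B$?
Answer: $1280$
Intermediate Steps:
$P{\left(z \right)} = \frac{4 z \left(2 + z\right)}{3}$ ($P{\left(z \right)} = \frac{2 \left(z + z\right) \left(z + 2\right)}{3} = \frac{2 \cdot 2 z \left(2 + z\right)}{3} = \frac{4 z \left(2 + z\right)}{3}$)
$R{\left(-4 \right)} 5 P{\left(6 \right)} = \left(-1\right) \left(-4\right) 5 \cdot \frac{4}{3} \cdot 6 \left(2 + 6\right) = 4 \cdot 5 \cdot \frac{4}{3} \cdot 6 \cdot 8 = 20 \cdot 64 = 1280$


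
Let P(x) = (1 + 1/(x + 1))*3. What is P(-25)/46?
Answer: 1/16 ≈ 0.062500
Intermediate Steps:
P(x) = 3 + 3/(1 + x) (P(x) = (1 + 1/(1 + x))*3 = 3 + 3/(1 + x))
P(-25)/46 = (3*(2 - 25)/(1 - 25))/46 = (3*(-23)/(-24))*(1/46) = (3*(-1/24)*(-23))*(1/46) = (23/8)*(1/46) = 1/16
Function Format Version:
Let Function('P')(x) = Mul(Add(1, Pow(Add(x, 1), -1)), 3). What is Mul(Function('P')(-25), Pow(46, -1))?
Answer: Rational(1, 16) ≈ 0.062500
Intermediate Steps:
Function('P')(x) = Add(3, Mul(3, Pow(Add(1, x), -1))) (Function('P')(x) = Mul(Add(1, Pow(Add(1, x), -1)), 3) = Add(3, Mul(3, Pow(Add(1, x), -1))))
Mul(Function('P')(-25), Pow(46, -1)) = Mul(Mul(3, Pow(Add(1, -25), -1), Add(2, -25)), Pow(46, -1)) = Mul(Mul(3, Pow(-24, -1), -23), Rational(1, 46)) = Mul(Mul(3, Rational(-1, 24), -23), Rational(1, 46)) = Mul(Rational(23, 8), Rational(1, 46)) = Rational(1, 16)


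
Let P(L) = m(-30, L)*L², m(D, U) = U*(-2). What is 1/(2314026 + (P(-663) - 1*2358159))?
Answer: 1/582824361 ≈ 1.7158e-9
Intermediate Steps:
m(D, U) = -2*U
P(L) = -2*L³ (P(L) = (-2*L)*L² = -2*L³)
1/(2314026 + (P(-663) - 1*2358159)) = 1/(2314026 + (-2*(-663)³ - 1*2358159)) = 1/(2314026 + (-2*(-291434247) - 2358159)) = 1/(2314026 + (582868494 - 2358159)) = 1/(2314026 + 580510335) = 1/582824361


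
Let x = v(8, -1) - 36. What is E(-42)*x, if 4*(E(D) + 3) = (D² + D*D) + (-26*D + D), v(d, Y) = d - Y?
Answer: -61641/2 ≈ -30821.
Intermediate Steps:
E(D) = -3 + D²/2 - 25*D/4 (E(D) = -3 + ((D² + D*D) + (-26*D + D))/4 = -3 + ((D² + D²) - 25*D)/4 = -3 + (2*D² - 25*D)/4 = -3 + (-25*D + 2*D²)/4 = -3 + (D²/2 - 25*D/4) = -3 + D²/2 - 25*D/4)
x = -27 (x = (8 - 1*(-1)) - 36 = (8 + 1) - 36 = 9 - 36 = -27)
E(-42)*x = (-3 + (½)*(-42)² - 25/4*(-42))*(-27) = (-3 + (½)*1764 + 525/2)*(-27) = (-3 + 882 + 525/2)*(-27) = (2283/2)*(-27) = -61641/2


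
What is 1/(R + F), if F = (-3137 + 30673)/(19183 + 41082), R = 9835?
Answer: 60265/592733811 ≈ 0.00010167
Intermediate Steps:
F = 27536/60265 ≈ 0.45692
1/(R + F) = 1/(9835 + 27536/60265) = 1/(592733811/60265) = 60265/592733811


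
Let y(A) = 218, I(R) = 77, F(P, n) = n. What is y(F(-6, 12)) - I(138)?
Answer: 141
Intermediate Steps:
y(F(-6, 12)) - I(138) = 218 - 1*77 = 218 - 77 = 141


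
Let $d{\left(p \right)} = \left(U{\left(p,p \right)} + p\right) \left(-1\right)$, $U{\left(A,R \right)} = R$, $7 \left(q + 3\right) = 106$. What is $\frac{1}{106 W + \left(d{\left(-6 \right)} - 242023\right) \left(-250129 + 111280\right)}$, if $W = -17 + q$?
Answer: $\frac{7}{235220893769} \approx 2.9759 \cdot 10^{-11}$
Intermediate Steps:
$q = \frac{85}{7}$ ($q = -3 + \frac{1}{7} \cdot 106 = -3 + \frac{106}{7} = \frac{85}{7} \approx 12.143$)
$W = - \frac{34}{7}$ ($W = -17 + \frac{85}{7} = - \frac{34}{7} \approx -4.8571$)
$d{\left(p \right)} = - 2 p$ ($d{\left(p \right)} = \left(p + p\right) \left(-1\right) = 2 p \left(-1\right) = - 2 p$)
$\frac{1}{106 W + \left(d{\left(-6 \right)} - 242023\right) \left(-250129 + 111280\right)} = \frac{1}{106 \left(- \frac{34}{7}\right) + \left(\left(-2\right) \left(-6\right) - 242023\right) \left(-250129 + 111280\right)} = \frac{1}{- \frac{3604}{7} + \left(12 - 242023\right) \left(-138849\right)} = \frac{1}{- \frac{3604}{7} - -33602985339} = \frac{1}{- \frac{3604}{7} + 33602985339} = \frac{1}{\frac{235220893769}{7}} = \frac{7}{235220893769}$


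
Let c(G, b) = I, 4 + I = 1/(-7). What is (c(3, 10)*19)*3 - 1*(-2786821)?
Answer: 19506094/7 ≈ 2.7866e+6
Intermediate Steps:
I = -29/7 (I = -4 + 1/(-7) = -4 - 1/7 = -29/7 ≈ -4.1429)
c(G, b) = -29/7
(c(3, 10)*19)*3 - 1*(-2786821) = -29/7*19*3 - 1*(-2786821) = -551/7*3 + 2786821 = -1653/7 + 2786821 = 19506094/7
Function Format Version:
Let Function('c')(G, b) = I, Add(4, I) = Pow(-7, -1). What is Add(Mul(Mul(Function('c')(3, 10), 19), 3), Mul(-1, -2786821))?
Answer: Rational(19506094, 7) ≈ 2.7866e+6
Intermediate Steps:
I = Rational(-29, 7) (I = Add(-4, Pow(-7, -1)) = Add(-4, Rational(-1, 7)) = Rational(-29, 7) ≈ -4.1429)
Function('c')(G, b) = Rational(-29, 7)
Add(Mul(Mul(Function('c')(3, 10), 19), 3), Mul(-1, -2786821)) = Add(Mul(Mul(Rational(-29, 7), 19), 3), Mul(-1, -2786821)) = Add(Mul(Rational(-551, 7), 3), 2786821) = Add(Rational(-1653, 7), 2786821) = Rational(19506094, 7)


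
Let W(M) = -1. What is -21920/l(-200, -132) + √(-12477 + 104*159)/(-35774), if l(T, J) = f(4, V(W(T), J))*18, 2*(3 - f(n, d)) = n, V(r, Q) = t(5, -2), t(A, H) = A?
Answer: -10960/9 - 3*√451/35774 ≈ -1217.8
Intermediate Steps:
V(r, Q) = 5
f(n, d) = 3 - n/2
l(T, J) = 18 (l(T, J) = (3 - ½*4)*18 = (3 - 2)*18 = 1*18 = 18)
-21920/l(-200, -132) + √(-12477 + 104*159)/(-35774) = -21920/18 + √(-12477 + 104*159)/(-35774) = -21920*1/18 + √(-12477 + 16536)*(-1/35774) = -10960/9 + √4059*(-1/35774) = -10960/9 + (3*√451)*(-1/35774) = -10960/9 - 3*√451/35774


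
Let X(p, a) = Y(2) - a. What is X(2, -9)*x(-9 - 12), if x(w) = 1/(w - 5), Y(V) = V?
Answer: -11/26 ≈ -0.42308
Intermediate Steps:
X(p, a) = 2 - a
x(w) = 1/(-5 + w)
X(2, -9)*x(-9 - 12) = (2 - 1*(-9))/(-5 + (-9 - 12)) = (2 + 9)/(-5 - 21) = 11/(-26) = 11*(-1/26) = -11/26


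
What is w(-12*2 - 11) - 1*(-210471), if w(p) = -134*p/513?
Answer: 107976313/513 ≈ 2.1048e+5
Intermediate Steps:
w(p) = -134*p/513
w(-12*2 - 11) - 1*(-210471) = -134*(-12*2 - 11)/513 - 1*(-210471) = -134*(-24 - 11)/513 + 210471 = -134/513*(-35) + 210471 = 4690/513 + 210471 = 107976313/513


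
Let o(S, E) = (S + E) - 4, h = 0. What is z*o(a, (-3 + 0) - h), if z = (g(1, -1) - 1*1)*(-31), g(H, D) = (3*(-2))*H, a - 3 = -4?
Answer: -1736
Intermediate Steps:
a = -1 (a = 3 - 4 = -1)
g(H, D) = -6*H
o(S, E) = -4 + E + S (o(S, E) = (E + S) - 4 = -4 + E + S)
z = 217 (z = (-6*1 - 1*1)*(-31) = (-6 - 1)*(-31) = -7*(-31) = 217)
z*o(a, (-3 + 0) - h) = 217*(-4 + ((-3 + 0) - 1*0) - 1) = 217*(-4 + (-3 + 0) - 1) = 217*(-4 - 3 - 1) = 217*(-8) = -1736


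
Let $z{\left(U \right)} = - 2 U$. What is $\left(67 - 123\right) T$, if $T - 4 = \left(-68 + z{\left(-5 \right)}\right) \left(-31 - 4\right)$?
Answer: $-113904$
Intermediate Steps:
$T = 2034$ ($T = 4 + \left(-68 - -10\right) \left(-31 - 4\right) = 4 + \left(-68 + 10\right) \left(-35\right) = 4 - -2030 = 4 + 2030 = 2034$)
$\left(67 - 123\right) T = \left(67 - 123\right) 2034 = \left(-56\right) 2034 = -113904$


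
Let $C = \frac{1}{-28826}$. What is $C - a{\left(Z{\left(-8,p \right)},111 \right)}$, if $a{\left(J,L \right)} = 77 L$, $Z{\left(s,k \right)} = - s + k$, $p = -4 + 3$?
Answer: $- \frac{246375823}{28826} \approx -8547.0$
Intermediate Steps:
$p = -1$
$Z{\left(s,k \right)} = k - s$
$C = - \frac{1}{28826} \approx -3.4691 \cdot 10^{-5}$
$C - a{\left(Z{\left(-8,p \right)},111 \right)} = - \frac{1}{28826} - 77 \cdot 111 = - \frac{1}{28826} - 8547 = - \frac{246375823}{28826}$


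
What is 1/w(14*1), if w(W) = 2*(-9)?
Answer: -1/18 ≈ -0.055556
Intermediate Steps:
w(W) = -18
1/w(14*1) = 1/(-18) = -1/18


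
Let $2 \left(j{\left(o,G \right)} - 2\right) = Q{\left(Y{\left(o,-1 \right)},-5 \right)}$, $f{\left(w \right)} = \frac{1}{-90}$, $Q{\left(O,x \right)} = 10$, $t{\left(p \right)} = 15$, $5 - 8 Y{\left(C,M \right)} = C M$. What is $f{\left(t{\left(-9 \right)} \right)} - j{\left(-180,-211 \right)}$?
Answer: $- \frac{631}{90} \approx -7.0111$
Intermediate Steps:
$Y{\left(C,M \right)} = \frac{5}{8} - \frac{C M}{8}$
$f{\left(w \right)} = - \frac{1}{90}$
$j{\left(o,G \right)} = 7$ ($j{\left(o,G \right)} = 2 + \frac{1}{2} \cdot 10 = 2 + 5 = 7$)
$f{\left(t{\left(-9 \right)} \right)} - j{\left(-180,-211 \right)} = - \frac{1}{90} - 7 = - \frac{631}{90}$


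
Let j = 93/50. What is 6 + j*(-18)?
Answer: -687/25 ≈ -27.480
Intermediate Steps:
j = 93/50 (j = 93*(1/50) = 93/50 ≈ 1.8600)
6 + j*(-18) = 6 + (93/50)*(-18) = 6 - 837/25 = -687/25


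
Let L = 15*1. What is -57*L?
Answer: -855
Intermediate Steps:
L = 15
-57*L = -57*15 = -855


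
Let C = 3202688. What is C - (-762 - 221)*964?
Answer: 4150300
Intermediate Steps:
C - (-762 - 221)*964 = 3202688 - (-762 - 221)*964 = 3202688 - (-983)*964 = 3202688 - 1*(-947612) = 3202688 + 947612 = 4150300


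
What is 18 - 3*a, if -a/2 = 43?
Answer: 276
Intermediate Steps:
a = -86 (a = -2*43 = -86)
18 - 3*a = 18 - 3*(-86) = 18 + 258 = 276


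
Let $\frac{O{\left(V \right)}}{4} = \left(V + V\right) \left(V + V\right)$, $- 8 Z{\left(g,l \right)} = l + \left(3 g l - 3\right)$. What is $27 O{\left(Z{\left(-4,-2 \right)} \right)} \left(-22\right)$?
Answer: $- \frac{107217}{2} \approx -53609.0$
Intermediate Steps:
$Z{\left(g,l \right)} = \frac{3}{8} - \frac{l}{8} - \frac{3 g l}{8}$ ($Z{\left(g,l \right)} = - \frac{l + \left(3 g l - 3\right)}{8} = - \frac{l + \left(-3 + 3 g l\right)}{8} = - \frac{-3 + l + 3 g l}{8} = \frac{3}{8} - \frac{l}{8} - \frac{3 g l}{8}$)
$O{\left(V \right)} = 16 V^{2}$ ($O{\left(V \right)} = 4 \left(V + V\right) \left(V + V\right) = 4 \cdot 2 V 2 V = 4 \cdot 4 V^{2} = 16 V^{2}$)
$27 O{\left(Z{\left(-4,-2 \right)} \right)} \left(-22\right) = 27 \cdot 16 \left(\frac{3}{8} - - \frac{1}{4} - \left(- \frac{3}{2}\right) \left(-2\right)\right)^{2} \left(-22\right) = 27 \cdot 16 \left(\frac{3}{8} + \frac{1}{4} - 3\right)^{2} \left(-22\right) = 27 \cdot 16 \left(- \frac{19}{8}\right)^{2} \left(-22\right) = 27 \cdot 16 \cdot \frac{361}{64} \left(-22\right) = 27 \cdot \frac{361}{4} \left(-22\right) = \frac{9747}{4} \left(-22\right) = - \frac{107217}{2}$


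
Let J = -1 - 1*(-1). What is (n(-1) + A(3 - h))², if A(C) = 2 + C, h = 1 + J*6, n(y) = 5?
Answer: 81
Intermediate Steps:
J = 0 (J = -1 + 1 = 0)
h = 1 (h = 1 + 0*6 = 1 + 0 = 1)
(n(-1) + A(3 - h))² = (5 + (2 + (3 - 1*1)))² = (5 + (2 + (3 - 1)))² = (5 + (2 + 2))² = (5 + 4)² = 9² = 81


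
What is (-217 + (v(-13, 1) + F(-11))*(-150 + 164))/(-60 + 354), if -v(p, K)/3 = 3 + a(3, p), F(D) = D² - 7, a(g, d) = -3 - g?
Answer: 215/42 ≈ 5.1190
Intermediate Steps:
F(D) = -7 + D²
v(p, K) = 9 (v(p, K) = -3*(3 + (-3 - 1*3)) = -3*(3 + (-3 - 3)) = -3*(3 - 6) = -3*(-3) = 9)
(-217 + (v(-13, 1) + F(-11))*(-150 + 164))/(-60 + 354) = (-217 + (9 + (-7 + (-11)²))*(-150 + 164))/(-60 + 354) = (-217 + (9 + (-7 + 121))*14)/294 = (-217 + (9 + 114)*14)*(1/294) = (-217 + 123*14)*(1/294) = (-217 + 1722)*(1/294) = 1505*(1/294) = 215/42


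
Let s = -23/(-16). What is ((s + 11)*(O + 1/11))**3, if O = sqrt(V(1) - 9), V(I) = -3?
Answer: -34320008645/5451776 - 11418987951*I*sqrt(3)/247808 ≈ -6295.2 - 79813.0*I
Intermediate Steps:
s = 23/16 (s = -23*(-1/16) = 23/16 ≈ 1.4375)
O = 2*I*sqrt(3) (O = sqrt(-3 - 9) = sqrt(-12) = 2*I*sqrt(3) ≈ 3.4641*I)
((s + 11)*(O + 1/11))**3 = ((23/16 + 11)*(2*I*sqrt(3) + 1/11))**3 = (199*(2*I*sqrt(3) + 1/11)/16)**3 = (199*(1/11 + 2*I*sqrt(3))/16)**3 = (199/176 + 199*I*sqrt(3)/8)**3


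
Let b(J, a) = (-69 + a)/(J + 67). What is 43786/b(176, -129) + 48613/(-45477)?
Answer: -26882489690/500247 ≈ -53738.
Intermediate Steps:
b(J, a) = (-69 + a)/(67 + J)
43786/b(176, -129) + 48613/(-45477) = 43786/(((-69 - 129)/(67 + 176))) + 48613/(-45477) = 43786/((-198/243)) + 48613*(-1/45477) = 43786/(((1/243)*(-198))) - 48613/45477 = 43786/(-22/27) - 48613/45477 = 43786*(-27/22) - 48613/45477 = -591111/11 - 48613/45477 = -26882489690/500247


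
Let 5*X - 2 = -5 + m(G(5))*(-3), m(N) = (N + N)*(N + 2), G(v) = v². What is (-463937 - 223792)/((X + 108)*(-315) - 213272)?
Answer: -687729/8047 ≈ -85.464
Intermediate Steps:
m(N) = 2*N*(2 + N) (m(N) = (2*N)*(2 + N) = 2*N*(2 + N))
X = -4053/5 (X = ⅖ + (-5 + (2*5²*(2 + 5²))*(-3))/5 = ⅖ + (-5 + (2*25*(2 + 25))*(-3))/5 = ⅖ + (-5 + (2*25*27)*(-3))/5 = ⅖ + (-5 + 1350*(-3))/5 = ⅖ + (-5 - 4050)/5 = ⅖ + (⅕)*(-4055) = ⅖ - 811 = -4053/5 ≈ -810.60)
(-463937 - 223792)/((X + 108)*(-315) - 213272) = (-463937 - 223792)/((-4053/5 + 108)*(-315) - 213272) = -687729/(-3513/5*(-315) - 213272) = -687729/(221319 - 213272) = -687729/8047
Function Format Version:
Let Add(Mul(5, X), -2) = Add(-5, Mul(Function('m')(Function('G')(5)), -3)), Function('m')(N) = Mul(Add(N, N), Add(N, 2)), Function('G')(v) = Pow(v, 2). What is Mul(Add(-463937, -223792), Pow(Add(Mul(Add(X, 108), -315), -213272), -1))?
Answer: Rational(-687729, 8047) ≈ -85.464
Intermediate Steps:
Function('m')(N) = Mul(2, N, Add(2, N)) (Function('m')(N) = Mul(Mul(2, N), Add(2, N)) = Mul(2, N, Add(2, N)))
X = Rational(-4053, 5) (X = Add(Rational(2, 5), Mul(Rational(1, 5), Add(-5, Mul(Mul(2, Pow(5, 2), Add(2, Pow(5, 2))), -3)))) = Add(Rational(2, 5), Mul(Rational(1, 5), Add(-5, Mul(Mul(2, 25, Add(2, 25)), -3)))) = Add(Rational(2, 5), Mul(Rational(1, 5), Add(-5, Mul(Mul(2, 25, 27), -3)))) = Add(Rational(2, 5), Mul(Rational(1, 5), Add(-5, Mul(1350, -3)))) = Add(Rational(2, 5), Mul(Rational(1, 5), Add(-5, -4050))) = Add(Rational(2, 5), Mul(Rational(1, 5), -4055)) = Add(Rational(2, 5), -811) = Rational(-4053, 5) ≈ -810.60)
Mul(Add(-463937, -223792), Pow(Add(Mul(Add(X, 108), -315), -213272), -1)) = Mul(Add(-463937, -223792), Pow(Add(Mul(Add(Rational(-4053, 5), 108), -315), -213272), -1)) = Mul(-687729, Pow(Add(Mul(Rational(-3513, 5), -315), -213272), -1)) = Mul(-687729, Pow(Add(221319, -213272), -1)) = Mul(-687729, Pow(8047, -1)) = Mul(-687729, Rational(1, 8047)) = Rational(-687729, 8047)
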